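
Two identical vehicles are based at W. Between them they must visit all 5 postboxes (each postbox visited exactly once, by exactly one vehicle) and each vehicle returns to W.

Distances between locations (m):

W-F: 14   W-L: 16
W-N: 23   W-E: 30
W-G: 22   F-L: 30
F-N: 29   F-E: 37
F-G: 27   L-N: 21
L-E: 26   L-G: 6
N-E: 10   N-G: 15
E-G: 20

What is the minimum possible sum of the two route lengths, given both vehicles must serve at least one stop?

Minimum combined distance: 103 m.

There are 2^4 − 1 = 15 ways to divide the 5 stops into two non-empty groups. For each, the best each vehicle can do is its own shortest tour through its group:
  {F} + {L, N, E, G}: 28 + 75 = 103
  {L} + {F, N, E, G}: 32 + 94 = 126
  {F, L} + {N, E, G}: 60 + 75 = 135
  {N} + {F, L, E, G}: 46 + 93 = 139
  {F, N} + {L, E, G}: 66 + 72 = 138
  {L, N} + {F, E, G}: 60 + 91 = 151
  … (15 splits in total)
Best: vehicle 1 W → F → W = 28; vehicle 2 W → L → G → E → N → W = 75; combined 103.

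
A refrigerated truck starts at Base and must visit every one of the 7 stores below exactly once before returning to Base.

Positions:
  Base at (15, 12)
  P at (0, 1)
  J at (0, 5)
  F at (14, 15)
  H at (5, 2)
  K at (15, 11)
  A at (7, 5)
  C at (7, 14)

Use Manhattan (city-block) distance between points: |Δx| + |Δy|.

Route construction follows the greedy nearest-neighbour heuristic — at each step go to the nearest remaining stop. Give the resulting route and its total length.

60 along Base → K → F → C → A → H → P → J → Base.

At Base the remaining stops are K 1, F 4, C 10, A 15, H 20, J 22, P 26; go to K.
At K the remaining stops are F 5, C 11, A 14, H 19, J 21, P 25; go to F.
At F the remaining stops are C 8, A 17, H 22, J 24, P 28; go to C.
At C the remaining stops are A 9, H 14, J 16, P 20; go to A.
At A the remaining stops are H 5, J 7, P 11; go to H.
At H the remaining stops are P 6, J 8; go to P.
At P the remaining stops are J 4; go to J.
Return J→Base: 22.
Total = 1 + 5 + 8 + 9 + 5 + 6 + 4 + 22 = 60.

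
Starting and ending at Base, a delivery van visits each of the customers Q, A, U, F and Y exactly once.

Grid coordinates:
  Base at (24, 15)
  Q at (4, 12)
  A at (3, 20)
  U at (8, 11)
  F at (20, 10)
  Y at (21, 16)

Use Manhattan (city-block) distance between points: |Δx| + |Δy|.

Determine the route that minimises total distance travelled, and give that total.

With 5 stops there are 5!/2 = 60 distinct round trips (a route and its reverse cost the same).
Base - Q - A - U - F - Y - Base: 23+9+14+13+7+4 = 70
Base - Q - A - U - Y - F - Base: 23+9+14+18+7+9 = 80
Base - Q - A - F - U - Y - Base: 23+9+27+13+18+4 = 94
Base - Q - A - F - Y - U - Base: 23+9+27+7+18+20 = 104
Base - Q - A - Y - U - F - Base: 23+9+22+18+13+9 = 94
Base - Q - A - Y - F - U - Base: 23+9+22+7+13+20 = 94
Base - Q - U - A - F - Y - Base: 23+5+14+27+7+4 = 80
Base - Q - U - A - Y - F - Base: 23+5+14+22+7+9 = 80
Base - Q - U - F - A - Y - Base: 23+5+13+27+22+4 = 94
Base - Q - U - F - Y - A - Base: 23+5+13+7+22+26 = 96
Base - Q - U - Y - A - F - Base: 23+5+18+22+27+9 = 104
Base - Q - U - Y - F - A - Base: 23+5+18+7+27+26 = 106
Base - Q - F - A - U - Y - Base: 23+18+27+14+18+4 = 104
Base - Q - F - A - Y - U - Base: 23+18+27+22+18+20 = 128
… (46 more)
Base - F - U - Q - A - Y - Base: 9+13+5+9+22+4 = 62  ← best
The minimum is 62.
One optimal route: Base → F → U → Q → A → Y → Base (or its reverse).

Minimum total distance: 62.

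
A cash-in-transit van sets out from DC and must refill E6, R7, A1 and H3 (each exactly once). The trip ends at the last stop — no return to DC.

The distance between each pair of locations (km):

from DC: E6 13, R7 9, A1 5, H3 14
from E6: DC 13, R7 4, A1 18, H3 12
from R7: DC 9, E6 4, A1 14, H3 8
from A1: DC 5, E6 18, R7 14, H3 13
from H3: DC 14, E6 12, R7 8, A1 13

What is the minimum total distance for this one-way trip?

30 km — the minimum one-way total.

There are 4! = 24 possible orderings.
DC → E6 → R7 → A1 → H3: 13+4+14+13 = 44
DC → E6 → R7 → H3 → A1: 13+4+8+13 = 38
DC → E6 → A1 → R7 → H3: 13+18+14+8 = 53
DC → E6 → A1 → H3 → R7: 13+18+13+8 = 52
DC → E6 → H3 → R7 → A1: 13+12+8+14 = 47
DC → E6 → H3 → A1 → R7: 13+12+13+14 = 52
DC → R7 → E6 → A1 → H3: 9+4+18+13 = 44
DC → R7 → E6 → H3 → A1: 9+4+12+13 = 38
DC → R7 → A1 → E6 → H3: 9+14+18+12 = 53
DC → R7 → A1 → H3 → E6: 9+14+13+12 = 48
DC → R7 → H3 → E6 → A1: 9+8+12+18 = 47
DC → R7 → H3 → A1 → E6: 9+8+13+18 = 48
DC → A1 → E6 → R7 → H3: 5+18+4+8 = 35
DC → A1 → E6 → H3 → R7: 5+18+12+8 = 43
… (10 more)
DC → A1 → H3 → R7 → E6: 5+13+8+4 = 30  ← best
The minimum is 30.
One shortest path: DC → A1 → H3 → R7 → E6.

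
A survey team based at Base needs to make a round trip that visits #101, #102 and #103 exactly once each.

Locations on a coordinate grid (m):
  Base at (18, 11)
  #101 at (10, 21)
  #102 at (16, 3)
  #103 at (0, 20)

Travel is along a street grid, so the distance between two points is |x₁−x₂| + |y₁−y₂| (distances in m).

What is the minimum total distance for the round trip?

Shortest round trip = 72 m.

Base-#101-#102-#103-Base: 18+24+33+27 = 102
Base-#101-#103-#102-Base: 18+11+33+10 = 72
Base-#102-#101-#103-Base: 10+24+11+27 = 72
The minimum is 72.
One optimal route: Base → #101 → #103 → #102 → Base (or its reverse).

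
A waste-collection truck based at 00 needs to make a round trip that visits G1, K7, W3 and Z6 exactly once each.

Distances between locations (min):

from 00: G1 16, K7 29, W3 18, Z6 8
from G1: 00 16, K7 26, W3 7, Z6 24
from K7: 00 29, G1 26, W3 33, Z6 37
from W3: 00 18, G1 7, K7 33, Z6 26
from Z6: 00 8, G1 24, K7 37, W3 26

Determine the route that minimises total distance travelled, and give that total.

00 → G1 → K7 → W3 → Z6 → 00: 16+26+33+26+8 = 109
00 → G1 → K7 → Z6 → W3 → 00: 16+26+37+26+18 = 123
00 → G1 → W3 → K7 → Z6 → 00: 16+7+33+37+8 = 101
00 → G1 → W3 → Z6 → K7 → 00: 16+7+26+37+29 = 115
00 → G1 → Z6 → K7 → W3 → 00: 16+24+37+33+18 = 128
00 → G1 → Z6 → W3 → K7 → 00: 16+24+26+33+29 = 128
00 → K7 → G1 → W3 → Z6 → 00: 29+26+7+26+8 = 96
00 → K7 → G1 → Z6 → W3 → 00: 29+26+24+26+18 = 123
00 → K7 → W3 → G1 → Z6 → 00: 29+33+7+24+8 = 101
00 → K7 → Z6 → G1 → W3 → 00: 29+37+24+7+18 = 115
00 → W3 → G1 → K7 → Z6 → 00: 18+7+26+37+8 = 96
00 → W3 → K7 → G1 → Z6 → 00: 18+33+26+24+8 = 109
The minimum is 96.
One optimal route: 00 → K7 → G1 → W3 → Z6 → 00 (or its reverse).

96 min — the shortest possible round trip.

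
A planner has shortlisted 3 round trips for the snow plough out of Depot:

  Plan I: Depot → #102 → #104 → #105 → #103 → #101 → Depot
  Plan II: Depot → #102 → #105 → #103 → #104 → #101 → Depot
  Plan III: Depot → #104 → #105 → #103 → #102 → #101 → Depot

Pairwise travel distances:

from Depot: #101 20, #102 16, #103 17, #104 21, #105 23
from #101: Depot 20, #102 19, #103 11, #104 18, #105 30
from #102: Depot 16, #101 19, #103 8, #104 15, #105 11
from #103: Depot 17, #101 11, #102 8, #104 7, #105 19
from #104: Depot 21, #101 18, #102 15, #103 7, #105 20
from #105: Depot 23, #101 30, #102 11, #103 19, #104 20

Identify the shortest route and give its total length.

Plan I: 16 + 15 + 20 + 19 + 11 + 20 = 101
Plan II: 16 + 11 + 19 + 7 + 18 + 20 = 91
Plan III: 21 + 20 + 19 + 8 + 19 + 20 = 107

Shortest is Plan II, total 91.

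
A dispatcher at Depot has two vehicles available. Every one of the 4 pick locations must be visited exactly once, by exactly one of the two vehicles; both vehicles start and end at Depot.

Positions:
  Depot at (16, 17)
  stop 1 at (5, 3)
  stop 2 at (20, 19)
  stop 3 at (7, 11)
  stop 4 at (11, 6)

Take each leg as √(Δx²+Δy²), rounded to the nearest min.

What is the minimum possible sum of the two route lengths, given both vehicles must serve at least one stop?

46 min — the smallest possible combined total.

Try each way of splitting the stops between the two vehicles (each non-empty) and, for each split, find the best tour for each vehicle:
  {stop 1} + {stop 2, stop 3, stop 4}: 36 + 37 = 73
  {stop 2} + {stop 1, stop 3, stop 4}: 8 + 38 = 46
  {stop 1, stop 2} + {stop 3, stop 4}: 44 + 29 = 73
  {stop 3} + {stop 1, stop 2, stop 4}: 22 + 45 = 67
  {stop 1, stop 3} + {stop 2, stop 4}: 37 + 32 = 69
  {stop 2, stop 3} + {stop 1, stop 4}: 30 + 37 = 67
  … (7 splits in total)
Best: vehicle 1 Depot → stop 2 → Depot = 8; vehicle 2 Depot → stop 3 → stop 1 → stop 4 → Depot = 38; combined 46.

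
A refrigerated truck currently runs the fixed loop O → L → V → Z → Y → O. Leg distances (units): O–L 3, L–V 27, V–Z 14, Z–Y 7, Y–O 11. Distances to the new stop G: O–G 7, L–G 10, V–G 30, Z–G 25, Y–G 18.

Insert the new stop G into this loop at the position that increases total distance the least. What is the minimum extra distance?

+13 — insert G between L and V.

Insertion cost between consecutive stops i–j is d(i,G) + d(G,j) − d(i,j):
  between O and L: 7 + 10 − 3 = 14
  between L and V: 10 + 30 − 27 = 13
  between V and Z: 30 + 25 − 14 = 41
  between Z and Y: 25 + 18 − 7 = 36
  between Y and O: 18 + 7 − 11 = 14
Cheapest insertion is between L and V, adding 13.
New total = 62 + 13 = 75.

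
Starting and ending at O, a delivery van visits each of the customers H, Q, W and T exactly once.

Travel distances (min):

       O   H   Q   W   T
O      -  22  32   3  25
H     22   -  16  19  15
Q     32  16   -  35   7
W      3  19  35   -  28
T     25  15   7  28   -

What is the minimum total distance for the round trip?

With 4 stops there are 4!/2 = 12 distinct round trips (a route and its reverse cost the same).
O-H-Q-W-T-O: 22+16+35+28+25 = 126
O-H-Q-T-W-O: 22+16+7+28+3 = 76
O-H-W-Q-T-O: 22+19+35+7+25 = 108
O-H-W-T-Q-O: 22+19+28+7+32 = 108
O-H-T-Q-W-O: 22+15+7+35+3 = 82
O-H-T-W-Q-O: 22+15+28+35+32 = 132
O-Q-H-W-T-O: 32+16+19+28+25 = 120
O-Q-H-T-W-O: 32+16+15+28+3 = 94
O-Q-W-H-T-O: 32+35+19+15+25 = 126
O-Q-T-H-W-O: 32+7+15+19+3 = 76
O-W-H-Q-T-O: 3+19+16+7+25 = 70
O-W-Q-H-T-O: 3+35+16+15+25 = 94
The minimum is 70.
One optimal route: O → W → H → Q → T → O (or its reverse).

Shortest round trip = 70 min.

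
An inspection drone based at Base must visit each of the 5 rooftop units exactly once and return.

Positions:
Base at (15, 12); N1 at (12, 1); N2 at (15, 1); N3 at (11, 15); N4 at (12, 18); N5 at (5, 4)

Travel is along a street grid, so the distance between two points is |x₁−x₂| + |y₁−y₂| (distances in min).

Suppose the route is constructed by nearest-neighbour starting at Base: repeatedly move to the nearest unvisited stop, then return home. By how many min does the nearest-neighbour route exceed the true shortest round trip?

From Base: N3=7, N4=9, N2=11, N1=14, N5=18 → choose N3 (7).
From N3: N4=4, N1=15, N5=17, N2=18 → choose N4 (4).
From N4: N1=17, N2=20, N5=21 → choose N1 (17).
From N1: N2=3, N5=10 → choose N2 (3).
From N2: N5=13 → choose N5 (13).
NN route Base → N3 → N4 → N1 → N2 → N5 → Base costs 62.
Optimal: Base → N2 → N1 → N5 → N3 → N4 → Base costs 54 (by enumerating all 60 distinct tours).
Excess = 62 − 54 = 8.

The nearest-neighbour route is 8 min longer than optimal.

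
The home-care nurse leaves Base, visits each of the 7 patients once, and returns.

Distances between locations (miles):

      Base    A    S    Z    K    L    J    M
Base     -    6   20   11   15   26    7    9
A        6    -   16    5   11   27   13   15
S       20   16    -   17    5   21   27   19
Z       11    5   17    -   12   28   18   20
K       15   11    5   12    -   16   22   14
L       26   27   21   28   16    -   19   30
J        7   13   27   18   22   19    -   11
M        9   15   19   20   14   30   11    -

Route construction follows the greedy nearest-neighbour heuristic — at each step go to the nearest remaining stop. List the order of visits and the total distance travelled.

Base → [A:6 / J:7 / M:9 / Z:11 / K:15 / S:20 / L:26] → A (6)
A → [Z:5 / K:11 / J:13 / M:15 / S:16 / L:27] → Z (5)
Z → [K:12 / S:17 / J:18 / M:20 / L:28] → K (12)
K → [S:5 / M:14 / L:16 / J:22] → S (5)
S → [M:19 / L:21 / J:27] → M (19)
M → [J:11 / L:30] → J (11)
J → [L:19] → L (19)
Return L→Base: 26.
Total = 6 + 5 + 12 + 5 + 19 + 11 + 19 + 26 = 103.

Total distance 103 miles via the nearest-neighbour route Base → A → Z → K → S → M → J → L → Base.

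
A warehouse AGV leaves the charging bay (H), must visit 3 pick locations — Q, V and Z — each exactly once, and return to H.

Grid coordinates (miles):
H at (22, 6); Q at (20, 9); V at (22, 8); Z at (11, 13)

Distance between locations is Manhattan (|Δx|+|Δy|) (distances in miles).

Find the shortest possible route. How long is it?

Shortest round trip = 36 miles.

There are 3 distinct closed tours to check (reversals are equivalent).
H-Q-V-Z-H: 5+3+16+18 = 42
H-Q-Z-V-H: 5+13+16+2 = 36
H-V-Q-Z-H: 2+3+13+18 = 36
The minimum is 36.
One optimal route: H → Q → Z → V → H (or its reverse).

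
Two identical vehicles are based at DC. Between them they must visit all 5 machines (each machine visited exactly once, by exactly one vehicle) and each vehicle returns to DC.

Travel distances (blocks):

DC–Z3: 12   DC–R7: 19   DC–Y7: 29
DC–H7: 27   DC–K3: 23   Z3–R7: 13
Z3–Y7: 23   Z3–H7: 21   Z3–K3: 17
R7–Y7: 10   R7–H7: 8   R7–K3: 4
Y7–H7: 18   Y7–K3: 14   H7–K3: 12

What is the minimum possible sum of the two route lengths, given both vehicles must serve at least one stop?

106 blocks — the smallest possible combined total.

There are 2^4 − 1 = 15 ways to divide the 5 stops into two non-empty groups. For each, the best each vehicle can do is its own shortest tour through its group:
  {Z3} + {R7, Y7, H7, K3}: 24 + 82 = 106
  {R7} + {Z3, Y7, H7, K3}: 38 + 88 = 126
  {Z3, R7} + {Y7, H7, K3}: 44 + 82 = 126
  {Y7} + {Z3, R7, H7, K3}: 58 + 68 = 126
  {Z3, Y7} + {R7, H7, K3}: 64 + 62 = 126
  {R7, Y7} + {Z3, H7, K3}: 58 + 68 = 126
  … (15 splits in total)
Best: vehicle 1 DC → Z3 → DC = 24; vehicle 2 DC → R7 → Y7 → H7 → K3 → DC = 82; combined 106.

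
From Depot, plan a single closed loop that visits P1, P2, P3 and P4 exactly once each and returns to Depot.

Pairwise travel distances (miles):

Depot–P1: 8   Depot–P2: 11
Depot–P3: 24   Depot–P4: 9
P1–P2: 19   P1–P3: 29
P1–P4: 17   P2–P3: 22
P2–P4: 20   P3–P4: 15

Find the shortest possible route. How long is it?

Depot - P1 - P2 - P3 - P4 - Depot: 8+19+22+15+9 = 73
Depot - P1 - P2 - P4 - P3 - Depot: 8+19+20+15+24 = 86
Depot - P1 - P3 - P2 - P4 - Depot: 8+29+22+20+9 = 88
Depot - P1 - P3 - P4 - P2 - Depot: 8+29+15+20+11 = 83
Depot - P1 - P4 - P2 - P3 - Depot: 8+17+20+22+24 = 91
Depot - P1 - P4 - P3 - P2 - Depot: 8+17+15+22+11 = 73
Depot - P2 - P1 - P3 - P4 - Depot: 11+19+29+15+9 = 83
Depot - P2 - P1 - P4 - P3 - Depot: 11+19+17+15+24 = 86
Depot - P2 - P3 - P1 - P4 - Depot: 11+22+29+17+9 = 88
Depot - P2 - P4 - P1 - P3 - Depot: 11+20+17+29+24 = 101
Depot - P3 - P1 - P2 - P4 - Depot: 24+29+19+20+9 = 101
Depot - P3 - P2 - P1 - P4 - Depot: 24+22+19+17+9 = 91
The minimum is 73.
One optimal route: Depot → P1 → P2 → P3 → P4 → Depot (or its reverse).

Shortest round trip = 73 miles.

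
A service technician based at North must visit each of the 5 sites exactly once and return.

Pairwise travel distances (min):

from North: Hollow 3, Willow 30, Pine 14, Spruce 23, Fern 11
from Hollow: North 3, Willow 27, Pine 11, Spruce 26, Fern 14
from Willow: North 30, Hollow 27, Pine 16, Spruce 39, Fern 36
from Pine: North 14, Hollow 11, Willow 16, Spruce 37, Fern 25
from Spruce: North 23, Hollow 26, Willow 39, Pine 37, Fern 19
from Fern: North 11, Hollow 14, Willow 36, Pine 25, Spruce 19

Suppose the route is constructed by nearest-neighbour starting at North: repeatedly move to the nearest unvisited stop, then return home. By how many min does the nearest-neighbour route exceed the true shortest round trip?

The nearest-neighbour route is 9 min longer than optimal.

From North: Hollow=3, Fern=11, Pine=14, Spruce=23, Willow=30 → choose Hollow (3).
From Hollow: Pine=11, Fern=14, Spruce=26, Willow=27 → choose Pine (11).
From Pine: Willow=16, Fern=25, Spruce=37 → choose Willow (16).
From Willow: Fern=36, Spruce=39 → choose Fern (36).
From Fern: Spruce=19 → choose Spruce (19).
NN route North → Hollow → Pine → Willow → Fern → Spruce → North costs 108.
Optimal: North → Hollow → Pine → Willow → Spruce → Fern → North costs 99 (by enumerating all 60 distinct tours).
Excess = 108 − 99 = 9.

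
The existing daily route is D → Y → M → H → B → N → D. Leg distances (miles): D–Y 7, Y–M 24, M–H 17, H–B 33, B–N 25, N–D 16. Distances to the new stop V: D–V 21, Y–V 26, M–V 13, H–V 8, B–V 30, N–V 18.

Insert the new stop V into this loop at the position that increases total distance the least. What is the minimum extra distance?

Insertion cost between consecutive stops i–j is d(i,V) + d(V,j) − d(i,j):
  between D and Y: 21 + 26 − 7 = 40
  between Y and M: 26 + 13 − 24 = 15
  between M and H: 13 + 8 − 17 = 4
  between H and B: 8 + 30 − 33 = 5
  between B and N: 30 + 18 − 25 = 23
  between N and D: 18 + 21 − 16 = 23
Cheapest insertion is between M and H, adding 4.
New total = 122 + 4 = 126.

Adding 4 miles by placing V on the M–H leg.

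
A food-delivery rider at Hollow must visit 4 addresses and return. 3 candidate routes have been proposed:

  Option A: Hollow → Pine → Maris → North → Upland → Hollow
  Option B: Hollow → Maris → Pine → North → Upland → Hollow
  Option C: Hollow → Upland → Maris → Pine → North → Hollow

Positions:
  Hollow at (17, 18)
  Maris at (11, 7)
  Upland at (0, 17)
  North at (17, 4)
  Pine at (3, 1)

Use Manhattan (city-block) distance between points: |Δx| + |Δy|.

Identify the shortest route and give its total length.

84 — Option C is the shortest.

Option A: 31 + 14 + 9 + 30 + 18 = 102
Option B: 17 + 14 + 17 + 30 + 18 = 96
Option C: 18 + 21 + 14 + 17 + 14 = 84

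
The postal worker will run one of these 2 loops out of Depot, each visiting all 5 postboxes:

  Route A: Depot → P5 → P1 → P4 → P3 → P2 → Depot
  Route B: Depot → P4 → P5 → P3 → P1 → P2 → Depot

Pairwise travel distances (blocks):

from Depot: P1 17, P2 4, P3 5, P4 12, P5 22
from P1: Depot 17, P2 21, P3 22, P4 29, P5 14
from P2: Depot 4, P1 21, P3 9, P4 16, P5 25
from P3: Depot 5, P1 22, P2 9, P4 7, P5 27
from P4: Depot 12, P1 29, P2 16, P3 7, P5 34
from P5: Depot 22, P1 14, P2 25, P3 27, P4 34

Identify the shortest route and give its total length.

Route A: 22 + 14 + 29 + 7 + 9 + 4 = 85
Route B: 12 + 34 + 27 + 22 + 21 + 4 = 120

85 blocks — Route A is the shortest.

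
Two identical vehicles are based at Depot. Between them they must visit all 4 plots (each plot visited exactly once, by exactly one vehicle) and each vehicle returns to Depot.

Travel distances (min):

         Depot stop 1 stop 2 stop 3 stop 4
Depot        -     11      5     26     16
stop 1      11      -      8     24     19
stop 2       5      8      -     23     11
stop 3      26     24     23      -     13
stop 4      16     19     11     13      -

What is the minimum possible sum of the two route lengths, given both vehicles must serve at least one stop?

74 min — the smallest possible combined total.

Check every non-empty split of the stops between the two vehicles; for each half take its own optimal tour:
  {stop 1} + {stop 2, stop 3, stop 4}: 22 + 55 = 77
  {stop 2} + {stop 1, stop 3, stop 4}: 10 + 64 = 74
  {stop 1, stop 2} + {stop 3, stop 4}: 24 + 55 = 79
  {stop 3} + {stop 1, stop 2, stop 4}: 52 + 46 = 98
  {stop 1, stop 3} + {stop 2, stop 4}: 61 + 32 = 93
  {stop 2, stop 3} + {stop 1, stop 4}: 54 + 46 = 100
  … (7 splits in total)
Best: vehicle 1 Depot → stop 2 → Depot = 10; vehicle 2 Depot → stop 1 → stop 3 → stop 4 → Depot = 64; combined 74.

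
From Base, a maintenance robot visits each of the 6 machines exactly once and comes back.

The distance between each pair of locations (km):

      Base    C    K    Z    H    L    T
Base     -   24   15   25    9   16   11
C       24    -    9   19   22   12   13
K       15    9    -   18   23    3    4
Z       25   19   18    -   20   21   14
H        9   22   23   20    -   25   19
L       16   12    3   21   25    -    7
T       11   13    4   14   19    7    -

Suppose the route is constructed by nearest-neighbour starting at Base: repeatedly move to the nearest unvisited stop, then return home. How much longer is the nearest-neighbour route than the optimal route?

From Base: H=9, T=11, K=15, L=16, C=24, Z=25 → choose H (9).
From H: T=19, Z=20, C=22, K=23, L=25 → choose T (19).
From T: K=4, L=7, C=13, Z=14 → choose K (4).
From K: L=3, C=9, Z=18 → choose L (3).
From L: C=12, Z=21 → choose C (12).
From C: Z=19 → choose Z (19).
NN route Base → H → T → K → L → C → Z → Base costs 91.
Optimal: Base → H → Z → C → K → L → T → Base costs 78 (by enumerating all 360 distinct tours).
Excess = 91 − 78 = 13.

13 km longer than the optimal tour.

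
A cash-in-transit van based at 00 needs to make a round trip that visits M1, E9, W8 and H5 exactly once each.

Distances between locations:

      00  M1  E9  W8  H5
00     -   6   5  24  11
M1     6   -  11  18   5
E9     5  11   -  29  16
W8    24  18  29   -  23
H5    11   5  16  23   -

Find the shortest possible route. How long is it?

There are 12 distinct closed tours to check (reversals are equivalent).
00-M1-E9-W8-H5-00: 6+11+29+23+11 = 80
00-M1-E9-H5-W8-00: 6+11+16+23+24 = 80
00-M1-W8-E9-H5-00: 6+18+29+16+11 = 80
00-M1-W8-H5-E9-00: 6+18+23+16+5 = 68
00-M1-H5-E9-W8-00: 6+5+16+29+24 = 80
00-M1-H5-W8-E9-00: 6+5+23+29+5 = 68
00-E9-M1-W8-H5-00: 5+11+18+23+11 = 68
00-E9-M1-H5-W8-00: 5+11+5+23+24 = 68
00-E9-W8-M1-H5-00: 5+29+18+5+11 = 68
00-E9-H5-M1-W8-00: 5+16+5+18+24 = 68
00-W8-M1-E9-H5-00: 24+18+11+16+11 = 80
00-W8-E9-M1-H5-00: 24+29+11+5+11 = 80
The minimum is 68.
One optimal route: 00 → M1 → W8 → H5 → E9 → 00 (or its reverse).

68 — the shortest possible round trip.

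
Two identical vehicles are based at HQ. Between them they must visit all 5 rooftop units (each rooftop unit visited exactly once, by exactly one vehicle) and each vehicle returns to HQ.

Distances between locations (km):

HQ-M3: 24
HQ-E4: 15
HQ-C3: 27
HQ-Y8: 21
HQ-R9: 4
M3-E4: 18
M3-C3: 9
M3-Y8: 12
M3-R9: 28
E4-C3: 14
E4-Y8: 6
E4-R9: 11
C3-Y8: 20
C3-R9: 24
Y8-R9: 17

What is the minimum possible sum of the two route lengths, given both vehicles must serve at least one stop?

Minimum combined distance: 77 km.

There are 2^4 − 1 = 15 ways to divide the 5 stops into two non-empty groups. For each, the best each vehicle can do is its own shortest tour through its group:
  {M3} + {E4, C3, Y8, R9}: 48 + 68 = 116
  {E4} + {M3, C3, Y8, R9}: 30 + 69 = 99
  {M3, E4} + {C3, Y8, R9}: 57 + 68 = 125
  {C3} + {M3, E4, Y8, R9}: 54 + 57 = 111
  {M3, C3} + {E4, Y8, R9}: 60 + 42 = 102
  {E4, C3} + {M3, Y8, R9}: 56 + 57 = 113
  … (15 splits in total)
  {M3, E4, C3, Y8} + {R9}: 69 + 8 = 77  ← best
Best: vehicle 1 HQ → E4 → Y8 → M3 → C3 → HQ = 69; vehicle 2 HQ → R9 → HQ = 8; combined 77.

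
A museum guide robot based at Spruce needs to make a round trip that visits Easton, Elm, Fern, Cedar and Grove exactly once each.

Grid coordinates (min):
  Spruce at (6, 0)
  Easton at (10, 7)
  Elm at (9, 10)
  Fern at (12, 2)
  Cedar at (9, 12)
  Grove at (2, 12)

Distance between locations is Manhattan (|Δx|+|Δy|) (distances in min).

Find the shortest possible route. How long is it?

Spruce → Easton → Elm → Fern → Cedar → Grove → Spruce: 11+4+11+13+7+16 = 62
Spruce → Easton → Elm → Fern → Grove → Cedar → Spruce: 11+4+11+20+7+15 = 68
Spruce → Easton → Elm → Cedar → Fern → Grove → Spruce: 11+4+2+13+20+16 = 66
Spruce → Easton → Elm → Cedar → Grove → Fern → Spruce: 11+4+2+7+20+8 = 52
Spruce → Easton → Elm → Grove → Fern → Cedar → Spruce: 11+4+9+20+13+15 = 72
Spruce → Easton → Elm → Grove → Cedar → Fern → Spruce: 11+4+9+7+13+8 = 52
Spruce → Easton → Fern → Elm → Cedar → Grove → Spruce: 11+7+11+2+7+16 = 54
Spruce → Easton → Fern → Elm → Grove → Cedar → Spruce: 11+7+11+9+7+15 = 60
Spruce → Easton → Fern → Cedar → Elm → Grove → Spruce: 11+7+13+2+9+16 = 58
Spruce → Easton → Fern → Cedar → Grove → Elm → Spruce: 11+7+13+7+9+13 = 60
Spruce → Easton → Fern → Grove → Elm → Cedar → Spruce: 11+7+20+9+2+15 = 64
Spruce → Easton → Fern → Grove → Cedar → Elm → Spruce: 11+7+20+7+2+13 = 60
Spruce → Easton → Cedar → Elm → Fern → Grove → Spruce: 11+6+2+11+20+16 = 66
Spruce → Easton → Cedar → Elm → Grove → Fern → Spruce: 11+6+2+9+20+8 = 56
… (46 more)
Spruce → Fern → Easton → Elm → Cedar → Grove → Spruce: 8+7+4+2+7+16 = 44  ← best
The minimum is 44.
One optimal route: Spruce → Fern → Easton → Elm → Cedar → Grove → Spruce (or its reverse).

Shortest round trip = 44 min.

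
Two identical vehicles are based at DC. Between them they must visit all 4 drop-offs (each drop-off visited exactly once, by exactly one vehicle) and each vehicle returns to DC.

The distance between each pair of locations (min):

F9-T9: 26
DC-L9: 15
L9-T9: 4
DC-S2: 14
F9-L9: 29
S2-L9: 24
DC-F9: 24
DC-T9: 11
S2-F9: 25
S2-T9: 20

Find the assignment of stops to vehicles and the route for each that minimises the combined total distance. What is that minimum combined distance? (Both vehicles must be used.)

There are 2^3 − 1 = 7 ways to divide the 4 stops into two non-empty groups. For each, the best each vehicle can do is its own shortest tour through its group:
  {S2} + {F9, L9, T9}: 28 + 68 = 96
  {F9} + {S2, L9, T9}: 48 + 53 = 101
  {S2, F9} + {L9, T9}: 63 + 30 = 93
  {L9} + {S2, F9, T9}: 30 + 76 = 106
  {S2, L9} + {F9, T9}: 53 + 61 = 114
  {F9, L9} + {S2, T9}: 68 + 45 = 113
  … (7 splits in total)
Best: vehicle 1 DC → S2 → F9 → DC = 63; vehicle 2 DC → L9 → T9 → DC = 30; combined 93.

93 min — the smallest possible combined total.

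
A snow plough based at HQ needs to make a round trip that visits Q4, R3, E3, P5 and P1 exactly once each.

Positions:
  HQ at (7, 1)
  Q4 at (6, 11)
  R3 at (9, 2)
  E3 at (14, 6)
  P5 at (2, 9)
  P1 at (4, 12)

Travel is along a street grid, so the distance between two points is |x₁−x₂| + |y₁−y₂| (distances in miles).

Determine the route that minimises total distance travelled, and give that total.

There are 60 distinct closed tours to check (reversals are equivalent).
HQ→Q4→R3→E3→P5→P1→HQ: 11+12+9+15+5+14 = 66
HQ→Q4→R3→E3→P1→P5→HQ: 11+12+9+16+5+13 = 66
HQ→Q4→R3→P5→E3→P1→HQ: 11+12+14+15+16+14 = 82
HQ→Q4→R3→P5→P1→E3→HQ: 11+12+14+5+16+12 = 70
HQ→Q4→R3→P1→E3→P5→HQ: 11+12+15+16+15+13 = 82
HQ→Q4→R3→P1→P5→E3→HQ: 11+12+15+5+15+12 = 70
HQ→Q4→E3→R3→P5→P1→HQ: 11+13+9+14+5+14 = 66
HQ→Q4→E3→R3→P1→P5→HQ: 11+13+9+15+5+13 = 66
HQ→Q4→E3→P5→R3→P1→HQ: 11+13+15+14+15+14 = 82
HQ→Q4→E3→P5→P1→R3→HQ: 11+13+15+5+15+3 = 62
HQ→Q4→E3→P1→R3→P5→HQ: 11+13+16+15+14+13 = 82
HQ→Q4→E3→P1→P5→R3→HQ: 11+13+16+5+14+3 = 62
HQ→Q4→P5→R3→E3→P1→HQ: 11+6+14+9+16+14 = 70
HQ→Q4→P5→R3→P1→E3→HQ: 11+6+14+15+16+12 = 74
… (46 more)
HQ→Q4→P1→P5→E3→R3→HQ: 11+3+5+15+9+3 = 46  ← best
The minimum is 46.
One optimal route: HQ → Q4 → P1 → P5 → E3 → R3 → HQ (or its reverse).

46 miles — the shortest possible round trip.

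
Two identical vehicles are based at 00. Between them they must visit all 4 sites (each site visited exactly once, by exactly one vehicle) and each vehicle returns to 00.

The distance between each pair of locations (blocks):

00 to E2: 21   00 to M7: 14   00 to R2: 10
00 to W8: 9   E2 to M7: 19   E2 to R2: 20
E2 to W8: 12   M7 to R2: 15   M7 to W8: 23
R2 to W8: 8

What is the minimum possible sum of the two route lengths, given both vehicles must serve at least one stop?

Minimum combined distance: 74 blocks.

There are 2^3 − 1 = 7 ways to divide the 4 stops into two non-empty groups. For each, the best each vehicle can do is its own shortest tour through its group:
  {E2} + {M7, R2, W8}: 42 + 46 = 88
  {M7} + {E2, R2, W8}: 28 + 51 = 79
  {E2, M7} + {R2, W8}: 54 + 27 = 81
  {R2} + {E2, M7, W8}: 20 + 54 = 74
  {E2, R2} + {M7, W8}: 51 + 46 = 97
  {M7, R2} + {E2, W8}: 39 + 42 = 81
  … (7 splits in total)
Best: vehicle 1 00 → R2 → 00 = 20; vehicle 2 00 → M7 → E2 → W8 → 00 = 54; combined 74.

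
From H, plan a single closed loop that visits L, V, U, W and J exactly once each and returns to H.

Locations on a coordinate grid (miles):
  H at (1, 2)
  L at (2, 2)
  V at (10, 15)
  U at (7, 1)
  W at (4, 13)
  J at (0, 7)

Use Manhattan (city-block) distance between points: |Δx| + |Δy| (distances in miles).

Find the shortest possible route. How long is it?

There are 60 distinct closed tours to check (reversals are equivalent).
H → L → V → U → W → J → H: 1+21+17+15+10+6 = 70
H → L → V → U → J → W → H: 1+21+17+13+10+14 = 76
H → L → V → W → U → J → H: 1+21+8+15+13+6 = 64
H → L → V → W → J → U → H: 1+21+8+10+13+7 = 60
H → L → V → J → U → W → H: 1+21+18+13+15+14 = 82
H → L → V → J → W → U → H: 1+21+18+10+15+7 = 72
H → L → U → V → W → J → H: 1+6+17+8+10+6 = 48
H → L → U → V → J → W → H: 1+6+17+18+10+14 = 66
H → L → U → W → V → J → H: 1+6+15+8+18+6 = 54
H → L → U → W → J → V → H: 1+6+15+10+18+22 = 72
H → L → U → J → V → W → H: 1+6+13+18+8+14 = 60
H → L → U → J → W → V → H: 1+6+13+10+8+22 = 60
H → L → W → V → U → J → H: 1+13+8+17+13+6 = 58
H → L → W → V → J → U → H: 1+13+8+18+13+7 = 60
… (46 more)
The minimum is 48.
One optimal route: H → L → U → V → W → J → H (or its reverse).

Minimum total distance: 48 miles.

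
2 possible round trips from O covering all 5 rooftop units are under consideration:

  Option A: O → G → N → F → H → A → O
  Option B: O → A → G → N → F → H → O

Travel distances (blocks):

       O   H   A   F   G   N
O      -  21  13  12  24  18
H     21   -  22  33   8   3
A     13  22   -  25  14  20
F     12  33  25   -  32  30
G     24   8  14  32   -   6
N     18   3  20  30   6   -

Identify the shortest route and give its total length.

Option A: 24 + 6 + 30 + 33 + 22 + 13 = 128
Option B: 13 + 14 + 6 + 30 + 33 + 21 = 117

Shortest is Option B, total 117 blocks.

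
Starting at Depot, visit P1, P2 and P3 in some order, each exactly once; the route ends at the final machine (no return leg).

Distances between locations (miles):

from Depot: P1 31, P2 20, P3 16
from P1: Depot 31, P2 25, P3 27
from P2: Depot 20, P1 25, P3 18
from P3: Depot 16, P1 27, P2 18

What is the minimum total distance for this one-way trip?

Shortest open route: 59 miles.

There are 3! = 6 possible orderings.
Depot→P1→P2→P3: 31+25+18 = 74
Depot→P1→P3→P2: 31+27+18 = 76
Depot→P2→P1→P3: 20+25+27 = 72
Depot→P2→P3→P1: 20+18+27 = 65
Depot→P3→P1→P2: 16+27+25 = 68
Depot→P3→P2→P1: 16+18+25 = 59
The minimum is 59.
One shortest path: Depot → P3 → P2 → P1.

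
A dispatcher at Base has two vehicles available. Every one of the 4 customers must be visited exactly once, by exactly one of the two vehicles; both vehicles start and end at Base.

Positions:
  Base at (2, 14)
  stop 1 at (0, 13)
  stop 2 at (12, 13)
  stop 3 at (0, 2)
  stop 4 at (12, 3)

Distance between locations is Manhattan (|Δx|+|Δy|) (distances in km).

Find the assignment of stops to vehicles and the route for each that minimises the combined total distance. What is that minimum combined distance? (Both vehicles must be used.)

Minimum combined distance: 54 km.

There are 2^3 − 1 = 7 ways to divide the 4 stops into two non-empty groups. For each, the best each vehicle can do is its own shortest tour through its group:
  {stop 1} + {stop 2, stop 3, stop 4}: 6 + 48 = 54
  {stop 2} + {stop 1, stop 3, stop 4}: 22 + 48 = 70
  {stop 1, stop 2} + {stop 3, stop 4}: 26 + 48 = 74
  {stop 3} + {stop 1, stop 2, stop 4}: 28 + 46 = 74
  {stop 1, stop 3} + {stop 2, stop 4}: 28 + 42 = 70
  {stop 2, stop 3} + {stop 1, stop 4}: 48 + 46 = 94
  … (7 splits in total)
Best: vehicle 1 Base → stop 1 → Base = 6; vehicle 2 Base → stop 2 → stop 4 → stop 3 → Base = 48; combined 54.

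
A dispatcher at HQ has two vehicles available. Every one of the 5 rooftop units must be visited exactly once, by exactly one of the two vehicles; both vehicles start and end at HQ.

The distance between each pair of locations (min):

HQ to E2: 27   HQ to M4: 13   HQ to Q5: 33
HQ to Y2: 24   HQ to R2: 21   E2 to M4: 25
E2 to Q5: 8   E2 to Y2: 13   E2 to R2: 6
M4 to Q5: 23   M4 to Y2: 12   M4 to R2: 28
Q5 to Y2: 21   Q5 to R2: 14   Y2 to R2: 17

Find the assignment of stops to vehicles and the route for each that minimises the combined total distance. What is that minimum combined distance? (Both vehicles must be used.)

Minimum combined distance: 106 min.

Try each way of splitting the stops between the two vehicles (each non-empty) and, for each split, find the best tour for each vehicle:
  {E2} + {M4, Q5, Y2, R2}: 54 + 81 = 135
  {M4} + {E2, Q5, Y2, R2}: 26 + 80 = 106
  {E2, M4} + {Q5, Y2, R2}: 65 + 80 = 145
  {Q5} + {E2, M4, Y2, R2}: 66 + 65 = 131
  {E2, Q5} + {M4, Y2, R2}: 68 + 63 = 131
  {M4, Q5} + {E2, Y2, R2}: 69 + 64 = 133
  … (15 splits in total)
Best: vehicle 1 HQ → M4 → HQ = 26; vehicle 2 HQ → Y2 → E2 → Q5 → R2 → HQ = 80; combined 106.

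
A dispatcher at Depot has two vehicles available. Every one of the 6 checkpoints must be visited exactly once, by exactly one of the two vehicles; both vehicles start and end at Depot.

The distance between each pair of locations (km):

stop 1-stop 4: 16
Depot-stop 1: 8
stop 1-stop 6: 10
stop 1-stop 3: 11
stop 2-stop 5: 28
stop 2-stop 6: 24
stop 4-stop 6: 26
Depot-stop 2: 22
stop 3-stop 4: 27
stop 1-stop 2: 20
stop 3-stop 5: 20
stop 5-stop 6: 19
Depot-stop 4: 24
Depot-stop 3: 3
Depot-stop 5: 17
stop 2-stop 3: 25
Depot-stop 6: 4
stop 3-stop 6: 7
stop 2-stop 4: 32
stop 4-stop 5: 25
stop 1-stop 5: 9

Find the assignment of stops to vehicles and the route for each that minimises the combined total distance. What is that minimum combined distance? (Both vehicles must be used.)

108 km — the smallest possible combined total.

There are 2^5 − 1 = 31 ways to divide the 6 stops into two non-empty groups. For each, the best each vehicle can do is its own shortest tour through its group:
  {stop 1} + {stop 2, stop 3, stop 4, stop 5, stop 6}: 16 + 108 = 124
  {stop 2} + {stop 1, stop 3, stop 4, stop 5, stop 6}: 44 + 78 = 122
  {stop 1, stop 2} + {stop 3, stop 4, stop 5, stop 6}: 50 + 78 = 128
  {stop 3} + {stop 1, stop 2, stop 4, stop 5, stop 6}: 6 + 102 = 108
  {stop 1, stop 3} + {stop 2, stop 4, stop 5, stop 6}: 22 + 102 = 124
  {stop 2, stop 3} + {stop 1, stop 4, stop 5, stop 6}: 50 + 72 = 122
  … (31 splits in total)
Best: vehicle 1 Depot → stop 3 → Depot = 6; vehicle 2 Depot → stop 1 → stop 5 → stop 4 → stop 2 → stop 6 → Depot = 102; combined 108.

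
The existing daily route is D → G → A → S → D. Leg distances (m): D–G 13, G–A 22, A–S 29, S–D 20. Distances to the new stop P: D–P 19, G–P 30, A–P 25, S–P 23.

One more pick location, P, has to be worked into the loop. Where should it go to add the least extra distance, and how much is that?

Insertion cost between consecutive stops i–j is d(i,P) + d(P,j) − d(i,j):
  between D and G: 19 + 30 − 13 = 36
  between G and A: 30 + 25 − 22 = 33
  between A and S: 25 + 23 − 29 = 19
  between S and D: 23 + 19 − 20 = 22
Cheapest insertion is between A and S, adding 19.
New total = 84 + 19 = 103.

+19 m — insert P between A and S.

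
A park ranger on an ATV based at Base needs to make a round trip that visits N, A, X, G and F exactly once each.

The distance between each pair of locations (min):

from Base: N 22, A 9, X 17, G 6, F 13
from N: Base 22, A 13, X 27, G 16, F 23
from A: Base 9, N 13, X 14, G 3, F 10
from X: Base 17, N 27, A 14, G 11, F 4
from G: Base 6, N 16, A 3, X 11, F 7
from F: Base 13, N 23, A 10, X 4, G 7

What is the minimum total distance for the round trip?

66 min — the shortest possible round trip.

There are 60 distinct closed tours to check (reversals are equivalent).
Base - N - A - X - G - F - Base: 22+13+14+11+7+13 = 80
Base - N - A - X - F - G - Base: 22+13+14+4+7+6 = 66
Base - N - A - G - X - F - Base: 22+13+3+11+4+13 = 66
Base - N - A - G - F - X - Base: 22+13+3+7+4+17 = 66
Base - N - A - F - X - G - Base: 22+13+10+4+11+6 = 66
Base - N - A - F - G - X - Base: 22+13+10+7+11+17 = 80
Base - N - X - A - G - F - Base: 22+27+14+3+7+13 = 86
Base - N - X - A - F - G - Base: 22+27+14+10+7+6 = 86
Base - N - X - G - A - F - Base: 22+27+11+3+10+13 = 86
Base - N - X - G - F - A - Base: 22+27+11+7+10+9 = 86
Base - N - X - F - A - G - Base: 22+27+4+10+3+6 = 72
Base - N - X - F - G - A - Base: 22+27+4+7+3+9 = 72
Base - N - G - A - X - F - Base: 22+16+3+14+4+13 = 72
Base - N - G - A - F - X - Base: 22+16+3+10+4+17 = 72
… (46 more)
The minimum is 66.
One optimal route: Base → N → A → X → F → G → Base (or its reverse).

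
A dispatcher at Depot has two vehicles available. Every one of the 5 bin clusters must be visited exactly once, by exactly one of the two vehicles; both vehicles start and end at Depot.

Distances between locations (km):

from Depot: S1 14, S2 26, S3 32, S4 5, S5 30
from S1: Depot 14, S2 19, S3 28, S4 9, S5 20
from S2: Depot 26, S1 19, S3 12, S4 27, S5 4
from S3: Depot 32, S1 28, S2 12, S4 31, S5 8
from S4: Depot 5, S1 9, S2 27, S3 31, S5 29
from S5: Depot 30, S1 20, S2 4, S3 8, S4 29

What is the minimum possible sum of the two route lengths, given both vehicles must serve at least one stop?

Try each way of splitting the stops between the two vehicles (each non-empty) and, for each split, find the best tour for each vehicle:
  {S1} + {S2, S3, S4, S5}: 28 + 74 = 102
  {S2} + {S1, S3, S4, S5}: 52 + 74 = 126
  {S1, S2} + {S3, S4, S5}: 59 + 74 = 133
  {S3} + {S1, S2, S4, S5}: 64 + 64 = 128
  {S1, S3} + {S2, S4, S5}: 74 + 64 = 138
  {S2, S3} + {S1, S4, S5}: 70 + 64 = 134
  … (15 splits in total)
  {S4} + {S1, S2, S3, S5}: 10 + 77 = 87  ← best
Best: vehicle 1 Depot → S4 → Depot = 10; vehicle 2 Depot → S1 → S2 → S5 → S3 → Depot = 77; combined 87.

Minimum combined distance: 87 km.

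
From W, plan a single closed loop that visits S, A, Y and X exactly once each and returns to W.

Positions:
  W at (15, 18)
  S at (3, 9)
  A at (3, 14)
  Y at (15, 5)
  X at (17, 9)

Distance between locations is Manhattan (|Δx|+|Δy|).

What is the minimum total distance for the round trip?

There are 12 distinct closed tours to check (reversals are equivalent).
W-S-A-Y-X-W: 21+5+21+6+11 = 64
W-S-A-X-Y-W: 21+5+19+6+13 = 64
W-S-Y-A-X-W: 21+16+21+19+11 = 88
W-S-Y-X-A-W: 21+16+6+19+16 = 78
W-S-X-A-Y-W: 21+14+19+21+13 = 88
W-S-X-Y-A-W: 21+14+6+21+16 = 78
W-A-S-Y-X-W: 16+5+16+6+11 = 54
W-A-S-X-Y-W: 16+5+14+6+13 = 54
W-A-Y-S-X-W: 16+21+16+14+11 = 78
W-A-X-S-Y-W: 16+19+14+16+13 = 78
W-Y-S-A-X-W: 13+16+5+19+11 = 64
W-Y-A-S-X-W: 13+21+5+14+11 = 64
The minimum is 54.
One optimal route: W → A → S → Y → X → W (or its reverse).

Minimum total distance: 54.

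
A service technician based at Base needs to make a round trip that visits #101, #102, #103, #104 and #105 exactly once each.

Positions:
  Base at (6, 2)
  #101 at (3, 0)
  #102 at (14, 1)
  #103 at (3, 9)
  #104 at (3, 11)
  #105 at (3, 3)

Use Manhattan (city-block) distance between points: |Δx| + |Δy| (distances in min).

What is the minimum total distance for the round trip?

44 min — the shortest possible round trip.

There are 60 distinct closed tours to check (reversals are equivalent).
Base → #101 → #102 → #103 → #104 → #105 → Base: 5+12+19+2+8+4 = 50
Base → #101 → #102 → #103 → #105 → #104 → Base: 5+12+19+6+8+12 = 62
Base → #101 → #102 → #104 → #103 → #105 → Base: 5+12+21+2+6+4 = 50
Base → #101 → #102 → #104 → #105 → #103 → Base: 5+12+21+8+6+10 = 62
Base → #101 → #102 → #105 → #103 → #104 → Base: 5+12+13+6+2+12 = 50
Base → #101 → #102 → #105 → #104 → #103 → Base: 5+12+13+8+2+10 = 50
Base → #101 → #103 → #102 → #104 → #105 → Base: 5+9+19+21+8+4 = 66
Base → #101 → #103 → #102 → #105 → #104 → Base: 5+9+19+13+8+12 = 66
Base → #101 → #103 → #104 → #102 → #105 → Base: 5+9+2+21+13+4 = 54
Base → #101 → #103 → #104 → #105 → #102 → Base: 5+9+2+8+13+9 = 46
Base → #101 → #103 → #105 → #102 → #104 → Base: 5+9+6+13+21+12 = 66
Base → #101 → #103 → #105 → #104 → #102 → Base: 5+9+6+8+21+9 = 58
Base → #101 → #104 → #102 → #103 → #105 → Base: 5+11+21+19+6+4 = 66
Base → #101 → #104 → #102 → #105 → #103 → Base: 5+11+21+13+6+10 = 66
… (46 more)
Base → #102 → #101 → #103 → #104 → #105 → Base: 9+12+9+2+8+4 = 44  ← best
The minimum is 44.
One optimal route: Base → #102 → #101 → #103 → #104 → #105 → Base (or its reverse).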